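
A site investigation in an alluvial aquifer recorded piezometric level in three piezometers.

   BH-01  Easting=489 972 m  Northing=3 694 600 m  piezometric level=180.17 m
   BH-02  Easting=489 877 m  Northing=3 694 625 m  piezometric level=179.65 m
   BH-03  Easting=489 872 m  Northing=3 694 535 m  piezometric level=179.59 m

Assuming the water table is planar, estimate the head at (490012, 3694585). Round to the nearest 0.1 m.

Taking BH-01 as reference: BH-02−BH-01 = (-95, 25, -0.52); BH-03−BH-01 = (-100, -65, -0.58).
Solve a·Δx + b·Δy = Δh: det = (-95)·(-65) − (-100)·25 = 8675.
∂h/∂x = [(-0.52)·(-65) − (-0.58)·25] / 8675 = +0.005568
∂h/∂y = [(-95)·(-0.58) − (-100)·(-0.52)] / 8675 = +0.0003573
h(490012, 3694585) = 180.17 + (+0.005568)·(40) + (+0.0003573)·(-15) = 180.17 +0.223 -0.005 = 180.387 m.

180.4 m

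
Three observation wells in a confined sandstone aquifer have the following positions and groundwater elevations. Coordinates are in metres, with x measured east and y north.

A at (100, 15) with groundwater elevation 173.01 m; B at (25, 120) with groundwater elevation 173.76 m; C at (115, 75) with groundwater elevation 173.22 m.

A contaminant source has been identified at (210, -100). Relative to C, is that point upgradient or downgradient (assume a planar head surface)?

With h = a·x + b·y + c and A as origin, the differences give:
  (-75)·a + 105·b = +0.75
  15·a + 60·b = +0.21
Eliminate b (×60 and ×105, subtract): -6075·a = 22.950 → a = ∂h/∂x = -0.003778
Back-substitute: b = ∂h/∂y = +0.004444.
Head at (210, -100) = 173.01 + (-0.003778)·(110) + (+0.004444)·(-115) = 172.08 m.
That is lower than the 173.22 m at C, so the point is downgradient.

downgradient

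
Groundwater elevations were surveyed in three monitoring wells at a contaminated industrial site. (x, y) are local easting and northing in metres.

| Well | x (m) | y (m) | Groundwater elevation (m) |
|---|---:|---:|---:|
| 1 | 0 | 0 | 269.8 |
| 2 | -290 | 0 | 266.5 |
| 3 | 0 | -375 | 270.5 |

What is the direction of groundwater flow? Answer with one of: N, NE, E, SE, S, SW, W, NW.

W

∂h/∂x = (266.5 − 269.8) / (-290 − 0) = +0.01138
∂h/∂y = (270.5 − 269.8) / (-375 − 0) = -0.001867
Flow = −∇h = (-0.01138 east, +0.001867 north), which points west.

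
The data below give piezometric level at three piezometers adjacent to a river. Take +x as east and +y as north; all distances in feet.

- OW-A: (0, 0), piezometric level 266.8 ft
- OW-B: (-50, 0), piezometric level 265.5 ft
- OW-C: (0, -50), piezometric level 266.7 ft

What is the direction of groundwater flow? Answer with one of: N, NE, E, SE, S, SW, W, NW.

W

∂h/∂x = (265.5 − 266.8) / (-50 − 0) = +0.02600
∂h/∂y = (266.7 − 266.8) / (-50 − 0) = +0.002000
Flow = −∇h = (-0.02600 east, -0.002000 north), which points west.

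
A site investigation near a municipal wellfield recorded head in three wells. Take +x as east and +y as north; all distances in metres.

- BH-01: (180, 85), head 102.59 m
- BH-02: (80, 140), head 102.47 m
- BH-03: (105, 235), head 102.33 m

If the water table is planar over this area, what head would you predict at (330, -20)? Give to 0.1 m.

102.8 m

Taking BH-01 as reference: BH-02−BH-01 = (-100, 55, -0.12); BH-03−BH-01 = (-75, 150, -0.26).
Solve a·Δx + b·Δy = Δh: det = (-100)·150 − (-75)·55 = -10875.
∂h/∂x = [(-0.12)·150 − (-0.26)·55] / -10875 = +0.0003402
∂h/∂y = [(-100)·(-0.26) − (-75)·(-0.12)] / -10875 = -0.001563
h(330, -20) = 102.59 + (+0.0003402)·(150) + (-0.001563)·(-105) = 102.59 +0.051 +0.164 = 102.805 m.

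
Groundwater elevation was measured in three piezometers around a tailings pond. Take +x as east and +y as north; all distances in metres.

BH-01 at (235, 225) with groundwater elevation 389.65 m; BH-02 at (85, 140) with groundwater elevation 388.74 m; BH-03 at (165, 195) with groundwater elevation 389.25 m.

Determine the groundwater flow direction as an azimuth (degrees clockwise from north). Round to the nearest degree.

241°

Taking BH-01 as reference: BH-02−BH-01 = (-150, -85, -0.91); BH-03−BH-01 = (-70, -30, -0.40).
Solve a·Δx + b·Δy = Δh: det = (-150)·(-30) − (-70)·(-85) = -1450.
∂h/∂x = [(-0.91)·(-30) − (-0.40)·(-85)] / -1450 = +0.004621
∂h/∂y = [(-150)·(-0.40) − (-70)·(-0.91)] / -1450 = +0.002552
Flow direction (−∇h) has components (-0.004621 E, -0.002552 N).
Azimuth = atan2(E, N) = atan2(-0.004621, -0.002552) = 241.1° ≈ 241°.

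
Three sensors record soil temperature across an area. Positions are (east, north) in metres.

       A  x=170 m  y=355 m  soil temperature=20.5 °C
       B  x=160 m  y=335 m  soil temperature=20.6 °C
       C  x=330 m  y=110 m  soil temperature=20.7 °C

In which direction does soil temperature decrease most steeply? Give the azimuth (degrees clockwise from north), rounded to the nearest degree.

049°

With T = a·x + b·y + c and A as origin, the differences give:
  (-10)·a + (-20)·b = +0.1
  160·a + (-245)·b = +0.2
Eliminate b (×(-245) and ×(-20), subtract): 5650·a = -20.50 → a = ∂T/∂x = -0.003628
Back-substitute: b = ∂T/∂y = -0.003186.
Steepest decrease is along −∇f: components (+0.003628 E, +0.003186 N).
Azimuth = atan2(+0.003628, +0.003186) = 48.7° ≈ 049°.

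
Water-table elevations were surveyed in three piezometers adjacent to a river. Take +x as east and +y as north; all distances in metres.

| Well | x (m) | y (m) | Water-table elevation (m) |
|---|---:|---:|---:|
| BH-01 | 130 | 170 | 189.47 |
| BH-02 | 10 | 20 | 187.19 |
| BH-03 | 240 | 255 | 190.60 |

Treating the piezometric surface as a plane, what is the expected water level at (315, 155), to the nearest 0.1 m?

Three-point gradient (reference BH-01): Δ to BH-02 = (-120, -150, -2.28), Δ to BH-03 = (110, 85, +1.13).
∂h/∂x = -0.003857, ∂h/∂y = +0.01829 (det = 6300).
h(315, 155) = 189.47 + (-0.003857)·(185) + (+0.01829)·(-15) = 189.47 -0.714 -0.274 = 188.482 m.

188.5 m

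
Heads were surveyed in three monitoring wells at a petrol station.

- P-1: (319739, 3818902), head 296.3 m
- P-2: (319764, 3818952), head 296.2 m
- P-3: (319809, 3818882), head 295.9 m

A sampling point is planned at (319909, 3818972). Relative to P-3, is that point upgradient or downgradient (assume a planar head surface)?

downgradient

Differences from P-1: to P-2 (Δx, Δy, Δh) = (25, 50, -0.1); to P-3 = (70, -20, -0.4).
Determinant of the coordinate differences = 25·(-20) − 70·50 = -4000.
∂h/∂x = [(-0.1)·(-20) − (-0.4)·50] / -4000 = -0.005500
∂h/∂y = [25·(-0.4) − 70·(-0.1)] / -4000 = +0.0007500
Head at (319909, 3818972) = 296.3 + (-0.005500)·(170) + (+0.0007500)·(70) = 295.42 m.
That is lower than the 295.9 m at P-3, so the point is downgradient.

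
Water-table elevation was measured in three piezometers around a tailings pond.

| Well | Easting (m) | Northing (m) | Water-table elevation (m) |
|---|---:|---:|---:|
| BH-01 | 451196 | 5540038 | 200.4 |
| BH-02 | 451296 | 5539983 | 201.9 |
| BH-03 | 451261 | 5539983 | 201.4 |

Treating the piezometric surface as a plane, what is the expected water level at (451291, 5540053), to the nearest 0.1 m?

201.7 m

Differences from BH-01: to BH-02 (Δx, Δy, Δh) = (100, -55, +1.5); to BH-03 = (65, -55, +1.0).
Solve a·Δx + b·Δy = Δh: det = 100·(-55) − 65·(-55) = -1925.
∂h/∂x = [(+1.5)·(-55) − (+1.0)·(-55)] / -1925 = +0.01429
∂h/∂y = [100·(+1.0) − 65·(+1.5)] / -1925 = -0.001299
h(451291, 5540053) = 200.4 + (+0.01429)·(95) + (-0.001299)·(15) = 200.4 +1.357 -0.019 = 201.738 m.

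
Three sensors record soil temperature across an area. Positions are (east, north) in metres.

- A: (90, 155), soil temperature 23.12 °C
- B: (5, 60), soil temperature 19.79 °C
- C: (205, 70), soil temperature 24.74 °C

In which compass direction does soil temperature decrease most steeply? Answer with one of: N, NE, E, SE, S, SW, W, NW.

Differences from A: to B (Δx, Δy, Δh) = (-85, -95, -3.33); to C = (115, -85, +1.62).
Determinant of the coordinate differences = (-85)·(-85) − 115·(-95) = 18150.
∂T/∂x = [(-3.33)·(-85) − (+1.62)·(-95)] / 18150 = +0.02407
∂T/∂y = [(-85)·(+1.62) − 115·(-3.33)] / 18150 = +0.01351
Steepest decrease is along −∇f = (-0.02407 E, -0.01351 N) → southwest.

SW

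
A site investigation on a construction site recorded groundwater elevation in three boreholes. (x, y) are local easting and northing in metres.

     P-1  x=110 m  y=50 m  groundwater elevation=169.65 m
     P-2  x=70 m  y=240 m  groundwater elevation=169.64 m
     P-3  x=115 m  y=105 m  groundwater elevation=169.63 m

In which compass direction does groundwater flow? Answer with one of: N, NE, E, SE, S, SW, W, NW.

E

Differences from P-1: to P-2 (Δx, Δy, Δh) = (-40, 190, -0.01); to P-3 = (5, 55, -0.02).
Determinant of the coordinate differences = (-40)·55 − 5·190 = -3150.
∂h/∂x = [(-0.01)·55 − (-0.02)·190] / -3150 = -0.001032
∂h/∂y = [(-40)·(-0.02) − 5·(-0.01)] / -3150 = -0.0002698
Flow = −∇h = (+0.001032 east, +0.0002698 north), which points east.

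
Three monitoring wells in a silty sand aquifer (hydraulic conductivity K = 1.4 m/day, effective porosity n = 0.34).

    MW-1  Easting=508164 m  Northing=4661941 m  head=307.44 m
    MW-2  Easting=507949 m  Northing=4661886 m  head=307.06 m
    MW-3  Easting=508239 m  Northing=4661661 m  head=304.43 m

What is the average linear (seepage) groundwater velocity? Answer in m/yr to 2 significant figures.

With h = a·x + b·y + c and MW-1 as origin, the differences give:
  (-215)·a + (-55)·b = -0.38
  75·a + (-280)·b = -3.01
Eliminate b (×(-280) and ×(-55), subtract): 64325·a = -59.150 → a = ∂h/∂x = -0.0009195
Back-substitute: b = ∂h/∂y = +0.01050.
|∇h| = √(-0.0009195² + 0.01050²) = 0.01054
Seepage velocity v = K·i/n = 1.4 × 0.01054 / 0.34 = 0.0434 m/day = 15.85 m/yr.

16 m/yr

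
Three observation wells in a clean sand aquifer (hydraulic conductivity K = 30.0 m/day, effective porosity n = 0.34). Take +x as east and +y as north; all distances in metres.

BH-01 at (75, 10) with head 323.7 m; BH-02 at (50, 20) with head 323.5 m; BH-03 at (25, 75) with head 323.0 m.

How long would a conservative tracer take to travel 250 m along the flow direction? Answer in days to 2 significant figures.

330 days

With h = a·x + b·y + c and BH-01 as origin, the differences give:
  (-25)·a + 10·b = -0.2
  (-50)·a + 65·b = -0.7
Eliminate b (×65 and ×10, subtract): -1125·a = -6.00 → a = ∂h/∂x = +0.005333
Back-substitute: b = ∂h/∂y = -0.006667.
|∇h| = √(0.005333² + -0.006667²) = 0.008538
Seepage velocity v = K·i/n = 30.0 × 0.008538 / 0.34 = 0.7534 m/day.
t = 250 / 0.7534 = 331.8 days.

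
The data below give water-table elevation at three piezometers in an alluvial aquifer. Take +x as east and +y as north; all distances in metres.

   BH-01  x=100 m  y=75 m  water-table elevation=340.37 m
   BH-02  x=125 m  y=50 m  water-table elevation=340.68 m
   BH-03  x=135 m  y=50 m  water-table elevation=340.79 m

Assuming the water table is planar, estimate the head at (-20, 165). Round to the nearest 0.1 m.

338.9 m

Three-point gradient (reference BH-01): Δ to BH-02 = (25, -25, +0.31), Δ to BH-03 = (35, -25, +0.42).
∂h/∂x = +0.01100, ∂h/∂y = -0.001400 (det = 250).
h(-20, 165) = 340.37 + (+0.01100)·(-120) + (-0.001400)·(90) = 340.37 -1.320 -0.126 = 338.924 m.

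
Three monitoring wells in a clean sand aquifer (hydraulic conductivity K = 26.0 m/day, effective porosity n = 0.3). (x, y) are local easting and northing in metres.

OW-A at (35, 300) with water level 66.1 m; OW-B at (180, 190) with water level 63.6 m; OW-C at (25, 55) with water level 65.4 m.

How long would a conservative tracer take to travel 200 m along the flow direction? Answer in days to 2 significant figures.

Taking OW-A as reference: OW-B−OW-A = (145, -110, -2.5); OW-C−OW-A = (-10, -245, -0.7).
Determinant of the coordinate differences = 145·(-245) − (-10)·(-110) = -36625.
∂h/∂x = [(-2.5)·(-245) − (-0.7)·(-110)] / -36625 = -0.01462
∂h/∂y = [145·(-0.7) − (-10)·(-2.5)] / -36625 = +0.003454
|∇h| = √(-0.01462² + 0.003454²) = 0.01502
Seepage velocity v = K·i/n = 26.0 × 0.01502 / 0.3 = 1.302 m/day.
t = 200 / 1.302 = 153.6 days.

150 days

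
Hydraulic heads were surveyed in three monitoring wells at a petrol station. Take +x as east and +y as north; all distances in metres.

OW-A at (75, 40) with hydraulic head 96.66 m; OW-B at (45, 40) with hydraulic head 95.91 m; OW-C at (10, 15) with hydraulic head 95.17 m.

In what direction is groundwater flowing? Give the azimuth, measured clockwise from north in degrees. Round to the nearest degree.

Differences from OW-A: to OW-B (Δx, Δy, Δh) = (-30, 0, -0.75); to OW-C = (-65, -25, -1.49).
Solve a·Δx + b·Δy = Δh: det = (-30)·(-25) − (-65)·0 = 750.
∂h/∂x = [(-0.75)·(-25) − (-1.49)·0] / 750 = +0.02500
∂h/∂y = [(-30)·(-1.49) − (-65)·(-0.75)] / 750 = -0.005400
Flow direction (−∇h) has components (-0.02500 E, +0.005400 N).
Azimuth = atan2(E, N) = atan2(-0.02500, +0.005400) = 282.2° ≈ 282°.

282°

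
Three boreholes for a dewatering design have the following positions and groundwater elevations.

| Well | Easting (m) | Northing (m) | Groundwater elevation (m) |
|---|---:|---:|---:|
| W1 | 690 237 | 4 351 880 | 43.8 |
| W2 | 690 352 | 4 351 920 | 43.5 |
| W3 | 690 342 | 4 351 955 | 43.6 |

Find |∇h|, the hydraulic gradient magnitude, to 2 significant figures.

With h = a·x + b·y + c and W1 as origin, the differences give:
  115·a + 40·b = -0.3
  105·a + 75·b = -0.2
Eliminate b (×75 and ×40, subtract): 4425·a = -14.50 → a = ∂h/∂x = -0.003277
Back-substitute: b = ∂h/∂y = +0.001921.
|∇h| = √(-0.003277² + 0.001921²) = 0.003799

0.0038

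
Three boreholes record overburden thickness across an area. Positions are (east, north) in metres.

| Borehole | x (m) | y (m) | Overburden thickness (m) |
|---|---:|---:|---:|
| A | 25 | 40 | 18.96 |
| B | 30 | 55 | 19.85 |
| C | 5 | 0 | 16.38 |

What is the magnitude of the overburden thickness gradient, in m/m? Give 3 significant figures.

0.0580 m/m

With d = a·x + b·y + c and A as origin, the differences give:
  5·a + 15·b = +0.89
  (-20)·a + (-40)·b = -2.58
Eliminate b (×(-40) and ×15, subtract): 100·a = 3.100 → a = ∂d/∂x = +0.03100
Back-substitute: b = ∂d/∂y = +0.04900.
|∇f| = √(0.03100² + 0.04900²) = 0.05798 m/m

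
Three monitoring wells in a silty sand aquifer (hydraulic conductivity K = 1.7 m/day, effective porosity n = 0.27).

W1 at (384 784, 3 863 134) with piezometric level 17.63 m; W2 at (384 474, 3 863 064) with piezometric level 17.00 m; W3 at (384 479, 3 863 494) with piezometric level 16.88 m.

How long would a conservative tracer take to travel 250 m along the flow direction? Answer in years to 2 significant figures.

51 years

Taking W1 as reference: W2−W1 = (-310, -70, -0.63); W3−W1 = (-305, 360, -0.75).
Determinant of the coordinate differences = (-310)·360 − (-305)·(-70) = -132950.
∂h/∂x = [(-0.63)·360 − (-0.75)·(-70)] / -132950 = +0.002101
∂h/∂y = [(-310)·(-0.75) − (-305)·(-0.63)] / -132950 = -0.0003035
|∇h| = √(0.002101² + -0.0003035²) = 0.002123
Seepage velocity v = K·i/n = 1.7 × 0.002123 / 0.27 = 0.01337 m/day.
t = 250 / 0.01337 = 1.87e+04 days = 51.2 years.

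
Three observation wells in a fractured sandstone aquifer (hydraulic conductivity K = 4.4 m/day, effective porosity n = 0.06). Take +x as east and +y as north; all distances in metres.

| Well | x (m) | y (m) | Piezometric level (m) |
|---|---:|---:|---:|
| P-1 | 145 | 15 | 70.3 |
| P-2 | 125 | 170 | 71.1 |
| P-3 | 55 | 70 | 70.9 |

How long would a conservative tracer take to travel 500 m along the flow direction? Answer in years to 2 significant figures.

With h = a·x + b·y + c and P-1 as origin, the differences give:
  (-20)·a + 155·b = +0.8
  (-90)·a + 55·b = +0.6
Eliminate b (×55 and ×155, subtract): 12850·a = -49.00 → a = ∂h/∂x = -0.003813
Back-substitute: b = ∂h/∂y = +0.004669.
|∇h| = √(-0.003813² + 0.004669²) = 0.006028
Seepage velocity v = K·i/n = 4.4 × 0.006028 / 0.06 = 0.4421 m/day.
t = 500 / 0.4421 = 1131 days = 3.1 years.

3.1 years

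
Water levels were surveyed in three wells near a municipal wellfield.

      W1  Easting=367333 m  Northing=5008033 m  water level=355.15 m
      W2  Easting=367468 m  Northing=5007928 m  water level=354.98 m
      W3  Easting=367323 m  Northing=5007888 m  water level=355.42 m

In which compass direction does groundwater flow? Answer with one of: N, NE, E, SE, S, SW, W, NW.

Differences from W1: to W2 (Δx, Δy, Δh) = (135, -105, -0.17); to W3 = (-10, -145, +0.27).
Determinant of the coordinate differences = 135·(-145) − (-10)·(-105) = -20625.
∂h/∂x = [(-0.17)·(-145) − (+0.27)·(-105)] / -20625 = -0.002570
∂h/∂y = [135·(+0.27) − (-10)·(-0.17)] / -20625 = -0.001685
Flow = −∇h = (+0.002570 east, +0.001685 north), which points northeast.

NE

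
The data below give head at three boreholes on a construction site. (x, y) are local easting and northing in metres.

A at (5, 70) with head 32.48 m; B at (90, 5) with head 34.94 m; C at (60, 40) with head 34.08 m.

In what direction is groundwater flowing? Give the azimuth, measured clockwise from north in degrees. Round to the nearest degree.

269°

With h = a·x + b·y + c and A as origin, the differences give:
  85·a + (-65)·b = +2.46
  55·a + (-30)·b = +1.60
Eliminate b (×(-30) and ×(-65), subtract): 1025·a = 30.200 → a = ∂h/∂x = +0.02946
Back-substitute: b = ∂h/∂y = +0.0006829.
Flow direction (−∇h) has components (-0.02946 E, -0.0006829 N).
Azimuth = atan2(E, N) = atan2(-0.02946, -0.0006829) = 268.7° ≈ 269°.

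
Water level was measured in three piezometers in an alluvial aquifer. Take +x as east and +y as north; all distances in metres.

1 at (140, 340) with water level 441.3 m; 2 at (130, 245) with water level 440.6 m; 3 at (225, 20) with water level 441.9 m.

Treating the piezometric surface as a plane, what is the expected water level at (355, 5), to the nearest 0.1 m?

445.1 m

With h = a·x + b·y + c and 1 as origin, the differences give:
  (-10)·a + (-95)·b = -0.7
  85·a + (-320)·b = +0.6
Eliminate b (×(-320) and ×(-95), subtract): 11275·a = 281.00 → a = ∂h/∂x = +0.02492
Back-substitute: b = ∂h/∂y = +0.004745.
h(355, 5) = 441.3 + (+0.02492)·(215) + (+0.004745)·(-335) = 441.3 +5.358 -1.590 = 445.069 m.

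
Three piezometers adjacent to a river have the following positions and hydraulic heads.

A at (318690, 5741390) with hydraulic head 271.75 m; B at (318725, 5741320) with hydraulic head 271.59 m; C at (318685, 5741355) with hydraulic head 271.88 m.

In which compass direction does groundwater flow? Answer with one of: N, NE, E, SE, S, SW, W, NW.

E

With h = a·x + b·y + c and A as origin, the differences give:
  35·a + (-70)·b = -0.16
  (-5)·a + (-35)·b = +0.13
Eliminate b (×(-35) and ×(-70), subtract): -1575·a = 14.700 → a = ∂h/∂x = -0.009333
Back-substitute: b = ∂h/∂y = -0.002381.
Flow = −∇h = (+0.009333 east, +0.002381 north), which points east.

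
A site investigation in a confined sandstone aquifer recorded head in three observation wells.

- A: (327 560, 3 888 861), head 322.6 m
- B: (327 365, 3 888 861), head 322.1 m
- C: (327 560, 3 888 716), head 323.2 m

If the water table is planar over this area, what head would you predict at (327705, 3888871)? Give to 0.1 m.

∂h/∂x = (322.1 − 322.6) / (327365 − 327560) = +0.002564
∂h/∂y = (323.2 − 322.6) / (3888716 − 3888861) = -0.004138
h(327705, 3888871) = 322.6 + (+0.002564)·(145) + (-0.004138)·(10) = 322.6 +0.372 -0.041 = 322.930 m.

322.9 m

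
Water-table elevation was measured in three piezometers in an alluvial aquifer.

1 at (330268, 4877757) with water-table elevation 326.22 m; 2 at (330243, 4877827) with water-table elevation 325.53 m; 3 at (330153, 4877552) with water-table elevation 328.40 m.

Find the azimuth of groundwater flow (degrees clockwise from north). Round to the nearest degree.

Taking 1 as reference: 2−1 = (-25, 70, -0.69); 3−1 = (-115, -205, +2.18).
Solve a·Δx + b·Δy = Δh: det = (-25)·(-205) − (-115)·70 = 13175.
∂h/∂x = [(-0.69)·(-205) − (+2.18)·70] / 13175 = -0.0008463
∂h/∂y = [(-25)·(+2.18) − (-115)·(-0.69)] / 13175 = -0.01016
Flow direction (−∇h) has components (+0.0008463 E, +0.01016 N).
Azimuth = atan2(E, N) = atan2(+0.0008463, +0.01016) = 4.8° ≈ 005°.

005°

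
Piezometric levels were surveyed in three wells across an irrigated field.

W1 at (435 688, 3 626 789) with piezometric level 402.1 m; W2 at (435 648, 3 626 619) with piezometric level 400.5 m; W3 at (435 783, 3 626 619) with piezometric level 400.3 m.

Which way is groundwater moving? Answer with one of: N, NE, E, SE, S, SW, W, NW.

Taking W1 as reference: W2−W1 = (-40, -170, -1.6); W3−W1 = (95, -170, -1.8).
Solve a·Δx + b·Δy = Δh: det = (-40)·(-170) − 95·(-170) = 22950.
∂h/∂x = [(-1.6)·(-170) − (-1.8)·(-170)] / 22950 = -0.001481
∂h/∂y = [(-40)·(-1.8) − 95·(-1.6)] / 22950 = +0.009760
Flow = −∇h = (+0.001481 east, -0.009760 north), which points south.

S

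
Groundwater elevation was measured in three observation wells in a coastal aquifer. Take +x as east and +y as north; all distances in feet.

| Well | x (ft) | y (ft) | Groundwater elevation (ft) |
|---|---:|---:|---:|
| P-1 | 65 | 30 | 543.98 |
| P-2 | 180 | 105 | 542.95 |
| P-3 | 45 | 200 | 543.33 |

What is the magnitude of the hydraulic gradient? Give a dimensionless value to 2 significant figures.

Differences from P-1: to P-2 (Δx, Δy, Δh) = (115, 75, -1.03); to P-3 = (-20, 170, -0.65).
Solve a·Δx + b·Δy = Δh: det = 115·170 − (-20)·75 = 21050.
∂h/∂x = [(-1.03)·170 − (-0.65)·75] / 21050 = -0.006002
∂h/∂y = [115·(-0.65) − (-20)·(-1.03)] / 21050 = -0.004530
|∇h| = √(-0.006002² + -0.004530²) = 0.00752

0.0075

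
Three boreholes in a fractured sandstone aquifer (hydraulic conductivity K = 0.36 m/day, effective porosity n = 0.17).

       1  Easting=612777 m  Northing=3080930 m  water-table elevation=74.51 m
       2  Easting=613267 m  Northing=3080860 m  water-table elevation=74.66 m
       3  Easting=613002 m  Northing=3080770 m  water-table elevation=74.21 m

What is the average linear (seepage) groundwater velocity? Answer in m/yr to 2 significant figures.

Taking 1 as reference: 2−1 = (490, -70, +0.15); 3−1 = (225, -160, -0.30).
Solve a·Δx + b·Δy = Δh: det = 490·(-160) − 225·(-70) = -62650.
∂h/∂x = [(+0.15)·(-160) − (-0.30)·(-70)] / -62650 = +0.0007183
∂h/∂y = [490·(-0.30) − 225·(+0.15)] / -62650 = +0.002885
|∇h| = √(0.0007183² + 0.002885²) = 0.002973
Seepage velocity v = K·i/n = 0.36 × 0.002973 / 0.17 = 0.006296 m/day = 2.3 m/yr.

2.3 m/yr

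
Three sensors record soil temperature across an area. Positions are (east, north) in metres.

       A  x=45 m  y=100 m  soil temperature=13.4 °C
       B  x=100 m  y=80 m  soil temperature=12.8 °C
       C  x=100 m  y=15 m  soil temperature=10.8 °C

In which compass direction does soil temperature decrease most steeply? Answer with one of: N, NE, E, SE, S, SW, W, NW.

S

Taking A as reference: B−A = (55, -20, -0.6); C−A = (55, -85, -2.6).
Determinant of the coordinate differences = 55·(-85) − 55·(-20) = -3575.
∂T/∂x = [(-0.6)·(-85) − (-2.6)·(-20)] / -3575 = +0.0002797
∂T/∂y = [55·(-2.6) − 55·(-0.6)] / -3575 = +0.03077
Steepest decrease is along −∇f = (-0.0002797 E, -0.03077 N) → south.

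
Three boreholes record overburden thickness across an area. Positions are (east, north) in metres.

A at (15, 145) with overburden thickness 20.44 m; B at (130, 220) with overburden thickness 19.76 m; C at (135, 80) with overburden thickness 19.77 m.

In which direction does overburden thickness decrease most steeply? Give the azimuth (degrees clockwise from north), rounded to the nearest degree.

087°

Differences from A: to B (Δx, Δy, Δh) = (115, 75, -0.68); to C = (120, -65, -0.67).
Solve a·Δx + b·Δy = Δd: det = 115·(-65) − 120·75 = -16475.
∂d/∂x = [(-0.68)·(-65) − (-0.67)·75] / -16475 = -0.005733
∂d/∂y = [115·(-0.67) − 120·(-0.68)] / -16475 = -0.0002762
Steepest decrease is along −∇f: components (+0.005733 E, +0.0002762 N).
Azimuth = atan2(+0.005733, +0.0002762) = 87.2° ≈ 087°.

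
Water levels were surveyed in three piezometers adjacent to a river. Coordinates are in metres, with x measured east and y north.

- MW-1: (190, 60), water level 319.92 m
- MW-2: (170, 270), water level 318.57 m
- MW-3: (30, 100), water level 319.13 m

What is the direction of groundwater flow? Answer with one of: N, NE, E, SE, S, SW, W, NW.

Taking MW-1 as reference: MW-2−MW-1 = (-20, 210, -1.35); MW-3−MW-1 = (-160, 40, -0.79).
Solve a·Δx + b·Δy = Δh: det = (-20)·40 − (-160)·210 = 32800.
∂h/∂x = [(-1.35)·40 − (-0.79)·210] / 32800 = +0.003412
∂h/∂y = [(-20)·(-0.79) − (-160)·(-1.35)] / 32800 = -0.006104
Flow = −∇h = (-0.003412 east, +0.006104 north), which points northwest.

NW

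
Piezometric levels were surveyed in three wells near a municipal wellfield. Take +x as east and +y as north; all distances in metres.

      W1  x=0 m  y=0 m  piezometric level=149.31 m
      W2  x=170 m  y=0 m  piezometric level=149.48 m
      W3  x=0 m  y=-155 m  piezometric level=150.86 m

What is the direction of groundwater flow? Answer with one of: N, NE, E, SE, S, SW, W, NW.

N

∂h/∂x = (149.48 − 149.31) / (170 − 0) = +0.0010000
∂h/∂y = (150.86 − 149.31) / (-155 − 0) = -0.01000
Flow = −∇h = (-0.0010000 east, +0.01000 north), which points north.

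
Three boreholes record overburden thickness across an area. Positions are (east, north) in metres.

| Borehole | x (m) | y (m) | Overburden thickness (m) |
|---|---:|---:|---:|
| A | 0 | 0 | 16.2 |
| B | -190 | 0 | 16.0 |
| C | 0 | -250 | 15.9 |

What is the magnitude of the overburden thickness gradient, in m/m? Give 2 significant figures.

0.0016 m/m

∂d/∂x = (16.0 − 16.2) / (-190 − 0) = +0.001053
∂d/∂y = (15.9 − 16.2) / (-250 − 0) = +0.001200
|∇f| = √(0.001053² + 0.001200²) = 0.001596 m/m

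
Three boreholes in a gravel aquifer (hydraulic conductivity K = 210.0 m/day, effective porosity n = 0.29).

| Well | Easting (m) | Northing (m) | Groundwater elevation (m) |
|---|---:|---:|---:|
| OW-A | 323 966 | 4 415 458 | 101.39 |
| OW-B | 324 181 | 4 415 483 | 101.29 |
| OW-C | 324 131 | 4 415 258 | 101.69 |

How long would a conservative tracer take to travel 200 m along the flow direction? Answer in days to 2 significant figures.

With h = a·x + b·y + c and OW-A as origin, the differences give:
  215·a + 25·b = -0.10
  165·a + (-200)·b = +0.30
Eliminate b (×(-200) and ×25, subtract): -47125·a = 12.500 → a = ∂h/∂x = -0.0002653
Back-substitute: b = ∂h/∂y = -0.001719.
|∇h| = √(-0.0002653² + -0.001719²) = 0.001739
Seepage velocity v = K·i/n = 210.0 × 0.001739 / 0.29 = 1.259 m/day.
t = 200 / 1.259 = 158.9 days.

160 days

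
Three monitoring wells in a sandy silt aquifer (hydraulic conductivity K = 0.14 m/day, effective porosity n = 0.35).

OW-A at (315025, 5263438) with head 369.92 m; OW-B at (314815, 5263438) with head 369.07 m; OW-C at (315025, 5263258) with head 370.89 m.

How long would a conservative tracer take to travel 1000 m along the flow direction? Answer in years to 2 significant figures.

1000 years

∂h/∂x = (369.07 − 369.92) / (314815 − 315025) = +0.004048
∂h/∂y = (370.89 − 369.92) / (5263258 − 5263438) = -0.005389
|∇h| = √(0.004048² + -0.005389²) = 0.00674
Seepage velocity v = K·i/n = 0.14 × 0.00674 / 0.35 = 0.002696 m/day.
t = 1000 / 0.002696 = 3.709e+05 days = 1.02e+03 years.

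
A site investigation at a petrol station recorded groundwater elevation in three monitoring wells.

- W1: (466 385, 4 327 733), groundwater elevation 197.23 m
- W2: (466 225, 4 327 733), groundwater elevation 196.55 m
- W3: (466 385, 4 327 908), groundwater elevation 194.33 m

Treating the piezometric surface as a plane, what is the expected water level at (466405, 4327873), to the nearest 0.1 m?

195.0 m

∂h/∂x = (196.55 − 197.23) / (466225 − 466385) = +0.004250
∂h/∂y = (194.33 − 197.23) / (4327908 − 4327733) = -0.01657
h(466405, 4327873) = 197.23 + (+0.004250)·(20) + (-0.01657)·(140) = 197.23 +0.085 -2.320 = 194.995 m.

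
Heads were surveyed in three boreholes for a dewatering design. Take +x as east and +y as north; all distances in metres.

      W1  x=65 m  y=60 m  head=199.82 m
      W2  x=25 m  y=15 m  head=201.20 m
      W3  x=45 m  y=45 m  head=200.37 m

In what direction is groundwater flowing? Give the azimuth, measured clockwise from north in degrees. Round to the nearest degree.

036°

Taking W1 as reference: W2−W1 = (-40, -45, +1.38); W3−W1 = (-20, -15, +0.55).
Solve a·Δx + b·Δy = Δh: det = (-40)·(-15) − (-20)·(-45) = -300.
∂h/∂x = [(+1.38)·(-15) − (+0.55)·(-45)] / -300 = -0.01350
∂h/∂y = [(-40)·(+0.55) − (-20)·(+1.38)] / -300 = -0.01867
Flow direction (−∇h) has components (+0.01350 E, +0.01867 N).
Azimuth = atan2(E, N) = atan2(+0.01350, +0.01867) = 35.9° ≈ 036°.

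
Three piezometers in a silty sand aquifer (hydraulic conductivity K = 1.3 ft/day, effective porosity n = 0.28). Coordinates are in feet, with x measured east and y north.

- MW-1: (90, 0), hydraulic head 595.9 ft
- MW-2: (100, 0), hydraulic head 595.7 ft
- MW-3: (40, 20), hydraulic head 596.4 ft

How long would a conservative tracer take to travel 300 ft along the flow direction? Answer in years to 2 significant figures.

5.5 years

Taking MW-1 as reference: MW-2−MW-1 = (10, 0, -0.2); MW-3−MW-1 = (-50, 20, +0.5).
Determinant of the coordinate differences = 10·20 − (-50)·0 = 200.
∂h/∂x = [(-0.2)·20 − (+0.5)·0] / 200 = -0.02000
∂h/∂y = [10·(+0.5) − (-50)·(-0.2)] / 200 = -0.02500
|∇h| = √(-0.02000² + -0.02500²) = 0.03202
Seepage velocity v = K·i/n = 1.3 × 0.03202 / 0.28 = 0.1487 ft/day.
t = 300 / 0.1487 = 2017 days = 5.52 years.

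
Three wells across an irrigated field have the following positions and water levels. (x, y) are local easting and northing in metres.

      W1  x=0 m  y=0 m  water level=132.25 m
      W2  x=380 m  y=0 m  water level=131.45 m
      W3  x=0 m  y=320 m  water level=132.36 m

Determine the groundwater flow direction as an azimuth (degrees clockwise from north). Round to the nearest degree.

099°

∂h/∂x = (131.45 − 132.25) / (380 − 0) = -0.002105
∂h/∂y = (132.36 − 132.25) / (320 − 0) = +0.0003438
Flow direction (−∇h) has components (+0.002105 E, -0.0003438 N).
Azimuth = atan2(E, N) = atan2(+0.002105, -0.0003438) = 99.3° ≈ 099°.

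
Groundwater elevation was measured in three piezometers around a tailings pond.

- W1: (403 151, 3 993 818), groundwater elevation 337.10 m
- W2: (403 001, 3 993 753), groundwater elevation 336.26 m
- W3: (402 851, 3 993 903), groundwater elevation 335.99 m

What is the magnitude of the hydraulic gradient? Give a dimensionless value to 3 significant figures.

Taking W1 as reference: W2−W1 = (-150, -65, -0.84); W3−W1 = (-300, 85, -1.11).
Determinant of the coordinate differences = (-150)·85 − (-300)·(-65) = -32250.
∂h/∂x = [(-0.84)·85 − (-1.11)·(-65)] / -32250 = +0.004451
∂h/∂y = [(-150)·(-1.11) − (-300)·(-0.84)] / -32250 = +0.002651
|∇h| = √(0.004451² + 0.002651²) = 0.005181

0.00518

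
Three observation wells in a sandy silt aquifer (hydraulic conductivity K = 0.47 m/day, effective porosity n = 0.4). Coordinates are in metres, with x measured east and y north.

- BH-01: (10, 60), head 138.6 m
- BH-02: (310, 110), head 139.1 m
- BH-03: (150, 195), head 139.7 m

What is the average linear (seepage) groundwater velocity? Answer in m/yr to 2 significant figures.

Differences from BH-01: to BH-02 (Δx, Δy, Δh) = (300, 50, +0.5); to BH-03 = (140, 135, +1.1).
Solve a·Δx + b·Δy = Δh: det = 300·135 − 140·50 = 33500.
∂h/∂x = [(+0.5)·135 − (+1.1)·50] / 33500 = +0.0003731
∂h/∂y = [300·(+1.1) − 140·(+0.5)] / 33500 = +0.007761
|∇h| = √(0.0003731² + 0.007761²) = 0.00777
Seepage velocity v = K·i/n = 0.47 × 0.00777 / 0.4 = 0.00913 m/day = 3.335 m/yr.

3.3 m/yr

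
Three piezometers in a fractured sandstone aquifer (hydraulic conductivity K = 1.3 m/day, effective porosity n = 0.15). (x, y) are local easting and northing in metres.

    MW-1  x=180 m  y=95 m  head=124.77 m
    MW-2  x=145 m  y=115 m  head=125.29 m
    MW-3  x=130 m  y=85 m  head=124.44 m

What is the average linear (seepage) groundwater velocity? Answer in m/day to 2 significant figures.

0.24 m/day

Differences from MW-1: to MW-2 (Δx, Δy, Δh) = (-35, 20, +0.52); to MW-3 = (-50, -10, -0.33).
Determinant of the coordinate differences = (-35)·(-10) − (-50)·20 = 1350.
∂h/∂x = [(+0.52)·(-10) − (-0.33)·20] / 1350 = +0.001037
∂h/∂y = [(-35)·(-0.33) − (-50)·(+0.52)] / 1350 = +0.02781
|∇h| = √(0.001037² + 0.02781²) = 0.02783
Seepage velocity v = K·i/n = 1.3 × 0.02783 / 0.15 = 0.2412 m/day.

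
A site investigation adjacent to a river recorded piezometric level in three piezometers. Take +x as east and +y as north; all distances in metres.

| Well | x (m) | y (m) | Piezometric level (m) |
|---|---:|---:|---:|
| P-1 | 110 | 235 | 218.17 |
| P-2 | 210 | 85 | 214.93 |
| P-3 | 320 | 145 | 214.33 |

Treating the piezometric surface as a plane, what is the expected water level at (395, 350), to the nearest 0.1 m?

216.1 m

Taking P-1 as reference: P-2−P-1 = (100, -150, -3.24); P-3−P-1 = (210, -90, -3.84).
Determinant of the coordinate differences = 100·(-90) − 210·(-150) = 22500.
∂h/∂x = [(-3.24)·(-90) − (-3.84)·(-150)] / 22500 = -0.01264
∂h/∂y = [100·(-3.84) − 210·(-3.24)] / 22500 = +0.01317
h(395, 350) = 218.17 + (-0.01264)·(285) + (+0.01317)·(115) = 218.17 -3.602 +1.515 = 216.083 m.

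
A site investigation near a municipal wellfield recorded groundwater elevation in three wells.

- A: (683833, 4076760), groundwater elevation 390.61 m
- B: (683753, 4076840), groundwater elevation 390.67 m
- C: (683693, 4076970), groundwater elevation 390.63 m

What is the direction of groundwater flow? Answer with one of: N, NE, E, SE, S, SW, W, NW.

Three-point gradient (reference A): Δ to B = (-80, 80, +0.06), Δ to C = (-140, 210, +0.02).
∂h/∂x = -0.001964, ∂h/∂y = -0.001214 (det = -5600).
Flow = −∇h = (+0.001964 east, +0.001214 north), which points northeast.

NE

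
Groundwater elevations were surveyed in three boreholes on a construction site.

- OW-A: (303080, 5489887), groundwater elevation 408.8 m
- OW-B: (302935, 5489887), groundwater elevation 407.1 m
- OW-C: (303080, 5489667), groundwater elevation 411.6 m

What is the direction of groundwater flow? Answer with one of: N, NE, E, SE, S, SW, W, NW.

∂h/∂x = (407.1 − 408.8) / (302935 − 303080) = +0.01172
∂h/∂y = (411.6 − 408.8) / (5489667 − 5489887) = -0.01273
Flow = −∇h = (-0.01172 east, +0.01273 north), which points northwest.

NW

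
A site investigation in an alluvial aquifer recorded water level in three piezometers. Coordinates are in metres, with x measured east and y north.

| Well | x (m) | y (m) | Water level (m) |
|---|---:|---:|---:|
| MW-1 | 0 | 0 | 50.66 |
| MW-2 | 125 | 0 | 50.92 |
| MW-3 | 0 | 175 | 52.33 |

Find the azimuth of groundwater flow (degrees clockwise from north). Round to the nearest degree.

∂h/∂x = (50.92 − 50.66) / (125 − 0) = +0.002080
∂h/∂y = (52.33 − 50.66) / (175 − 0) = +0.009543
Flow direction (−∇h) has components (-0.002080 E, -0.009543 N).
Azimuth = atan2(E, N) = atan2(-0.002080, -0.009543) = 192.3° ≈ 192°.

192°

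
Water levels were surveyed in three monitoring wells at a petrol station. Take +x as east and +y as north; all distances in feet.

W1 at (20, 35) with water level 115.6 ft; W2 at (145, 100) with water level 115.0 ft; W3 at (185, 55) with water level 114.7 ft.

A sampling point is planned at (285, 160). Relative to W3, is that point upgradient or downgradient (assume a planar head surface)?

With h = a·x + b·y + c and W1 as origin, the differences give:
  125·a + 65·b = -0.6
  165·a + 20·b = -0.9
Eliminate b (×20 and ×65, subtract): -8225·a = 46.50 → a = ∂h/∂x = -0.005653
Back-substitute: b = ∂h/∂y = +0.001641.
Head at (285, 160) = 115.6 + (-0.005653)·(265) + (+0.001641)·(125) = 114.31 ft.
That is lower than the 114.7 ft at W3, so the point is downgradient.

downgradient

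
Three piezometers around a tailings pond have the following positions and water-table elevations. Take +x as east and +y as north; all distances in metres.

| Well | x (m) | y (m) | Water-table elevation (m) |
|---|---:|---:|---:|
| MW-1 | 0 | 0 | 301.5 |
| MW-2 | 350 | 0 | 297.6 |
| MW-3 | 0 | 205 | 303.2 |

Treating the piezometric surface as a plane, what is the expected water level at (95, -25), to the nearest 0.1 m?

300.2 m

∂h/∂x = (297.6 − 301.5) / (350 − 0) = -0.01114
∂h/∂y = (303.2 − 301.5) / (205 − 0) = +0.008293
h(95, -25) = 301.5 + (-0.01114)·(95) + (+0.008293)·(-25) = 301.5 -1.059 -0.207 = 300.234 m.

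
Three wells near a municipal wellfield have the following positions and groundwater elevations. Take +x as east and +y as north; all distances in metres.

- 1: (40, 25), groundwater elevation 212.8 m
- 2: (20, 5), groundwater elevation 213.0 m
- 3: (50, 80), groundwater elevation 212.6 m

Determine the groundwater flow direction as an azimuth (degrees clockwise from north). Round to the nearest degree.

With h = a·x + b·y + c and 1 as origin, the differences give:
  (-20)·a + (-20)·b = +0.2
  10·a + 55·b = -0.2
Eliminate b (×55 and ×(-20), subtract): -900·a = 7.00 → a = ∂h/∂x = -0.007778
Back-substitute: b = ∂h/∂y = -0.002222.
Flow direction (−∇h) has components (+0.007778 E, +0.002222 N).
Azimuth = atan2(E, N) = atan2(+0.007778, +0.002222) = 74.1° ≈ 074°.

074°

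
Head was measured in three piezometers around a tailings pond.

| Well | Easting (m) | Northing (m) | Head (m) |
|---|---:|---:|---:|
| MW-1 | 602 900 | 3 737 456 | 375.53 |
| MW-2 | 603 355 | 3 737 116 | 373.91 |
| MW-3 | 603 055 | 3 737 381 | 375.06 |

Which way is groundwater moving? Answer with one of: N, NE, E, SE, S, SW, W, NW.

SE

Differences from MW-1: to MW-2 (Δx, Δy, Δh) = (455, -340, -1.62); to MW-3 = (155, -75, -0.47).
Determinant of the coordinate differences = 455·(-75) − 155·(-340) = 18575.
∂h/∂x = [(-1.62)·(-75) − (-0.47)·(-340)] / 18575 = -0.002062
∂h/∂y = [455·(-0.47) − 155·(-1.62)] / 18575 = +0.002005
Flow = −∇h = (+0.002062 east, -0.002005 north), which points southeast.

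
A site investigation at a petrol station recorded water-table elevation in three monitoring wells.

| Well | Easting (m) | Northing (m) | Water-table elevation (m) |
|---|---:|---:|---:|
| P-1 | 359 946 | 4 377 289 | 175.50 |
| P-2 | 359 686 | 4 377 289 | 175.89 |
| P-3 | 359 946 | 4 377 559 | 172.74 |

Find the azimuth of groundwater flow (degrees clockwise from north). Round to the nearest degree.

008°

∂h/∂x = (175.89 − 175.50) / (359686 − 359946) = -0.001500
∂h/∂y = (172.74 − 175.50) / (4377559 − 4377289) = -0.01022
Flow direction (−∇h) has components (+0.001500 E, +0.01022 N).
Azimuth = atan2(E, N) = atan2(+0.001500, +0.01022) = 8.3° ≈ 008°.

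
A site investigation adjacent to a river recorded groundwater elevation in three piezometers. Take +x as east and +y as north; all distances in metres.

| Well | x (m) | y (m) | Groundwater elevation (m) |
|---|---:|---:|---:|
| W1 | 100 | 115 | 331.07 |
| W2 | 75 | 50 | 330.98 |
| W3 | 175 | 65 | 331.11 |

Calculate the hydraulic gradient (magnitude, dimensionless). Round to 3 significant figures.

0.00149

Taking W1 as reference: W2−W1 = (-25, -65, -0.09); W3−W1 = (75, -50, +0.04).
Determinant of the coordinate differences = (-25)·(-50) − 75·(-65) = 6125.
∂h/∂x = [(-0.09)·(-50) − (+0.04)·(-65)] / 6125 = +0.001159
∂h/∂y = [(-25)·(+0.04) − 75·(-0.09)] / 6125 = +0.0009388
|∇h| = √(0.001159² + 0.0009388²) = 0.001492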